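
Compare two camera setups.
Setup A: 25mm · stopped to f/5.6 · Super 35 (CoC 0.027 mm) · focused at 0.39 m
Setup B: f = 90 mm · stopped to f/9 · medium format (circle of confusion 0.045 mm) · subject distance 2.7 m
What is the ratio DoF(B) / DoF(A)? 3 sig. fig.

Setup A: H = 25²/(5.6×0.027) + 25 ≈ 4158.6 mm; DoF = Df − Dn = 427.773 − 358.357 ≈ 69.416 mm.
Setup B: H = 90²/(9×0.045) + 90 ≈ 20090.0 mm; DoF = Df − Dn = 3105.23 − 2388.32 ≈ 716.91 mm.
Ratio = 716.91 / 69.416 ≈ 10.3.

10.3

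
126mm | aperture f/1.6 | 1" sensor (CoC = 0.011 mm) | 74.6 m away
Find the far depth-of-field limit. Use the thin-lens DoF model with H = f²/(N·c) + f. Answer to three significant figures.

81.3 m

Hyperfocal distance H = f²/(N·c) + f = 126²/(1.6 × 0.011) + 126 = 15876/0.0176 + 126 ≈ 902171.5 mm ≈ 902.2 m.
Far limit Df = s·(H − f)/(H − s) = 74600 × (902171.5 − 126) / (902171.5 − 74600) = 74600 × 902045.5 / 827571.5 ≈ 81313 mm ≈ 81.3 m.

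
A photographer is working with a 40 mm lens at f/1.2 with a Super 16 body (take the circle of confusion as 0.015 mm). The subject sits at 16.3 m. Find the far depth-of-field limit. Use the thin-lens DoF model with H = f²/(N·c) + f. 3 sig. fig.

19.9 m

Hyperfocal distance H = f²/(N·c) + f = 40²/(1.2 × 0.015) + 40 = 1600/0.018 + 40 ≈ 88928.9 mm ≈ 88.93 m.
Far limit Df = s·(H − f)/(H − s) = 16300 × (88928.9 − 40) / (88928.9 − 16300) = 16300 × 88888.9 / 72628.9 ≈ 19949 mm ≈ 19.9 m.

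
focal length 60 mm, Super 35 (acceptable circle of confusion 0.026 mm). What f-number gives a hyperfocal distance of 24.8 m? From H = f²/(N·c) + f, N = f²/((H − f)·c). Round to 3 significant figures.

Rearrange H = f²/(N·c) + f for N: N = f² / ((H − f)·c).
N = 60² / ((24800 − 60) × 0.026) = 3600 / 643.2 ≈ 5.60.

f/5.60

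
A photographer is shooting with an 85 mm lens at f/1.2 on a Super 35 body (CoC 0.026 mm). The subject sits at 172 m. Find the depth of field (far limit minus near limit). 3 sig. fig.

Hyperfocal distance H = f²/(N·c) + f = 85²/(1.2 × 0.026) + 85 = 7225/0.0312 + 85 ≈ 231655.5 mm ≈ 231.7 m.
Near limit Dn = s·(H − f)/(H + s − 2f) = 172000 × (231655.5 − 85) / (231655.5 + 172000 − 2 × 85) = 172000 × 231570.5 / 403485.5 ≈ 98715 mm.
Far limit Df = s·(H − f)/(H − s) = 172000 × (231655.5 − 85) / (231655.5 − 172000) = 172000 × 231570.5 / 59655.5 ≈ 667669 mm.
Depth of field = Df − Dn = 667669 − 98715 ≈ 568954 mm ≈ 569 m.

569 m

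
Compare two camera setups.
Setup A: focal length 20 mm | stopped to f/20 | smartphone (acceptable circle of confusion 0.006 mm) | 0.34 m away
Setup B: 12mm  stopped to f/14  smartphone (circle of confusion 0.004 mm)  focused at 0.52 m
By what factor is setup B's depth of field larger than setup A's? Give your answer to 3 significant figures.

Setup A: H = 20²/(20×0.006) + 20 ≈ 3353.3 mm; DoF = Df − Dn = 376.106 − 310.219 ≈ 65.887 mm.
Setup B: H = 12²/(14×0.004) + 12 ≈ 2583.4 mm; DoF = Df − Dn = 648.02 − 434.22 ≈ 213.80 mm.
Ratio = 213.80 / 65.887 ≈ 3.24.

3.24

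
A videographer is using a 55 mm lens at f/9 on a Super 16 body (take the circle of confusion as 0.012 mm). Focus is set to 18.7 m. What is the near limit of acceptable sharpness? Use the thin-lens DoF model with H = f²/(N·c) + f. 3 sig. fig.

11.2 m

Hyperfocal distance H = f²/(N·c) + f = 55²/(9 × 0.012) + 55 = 3025/0.108 + 55 ≈ 28064.3 mm ≈ 28.06 m.
Near limit Dn = s·(H − f)/(H + s − 2f) = 18700 × (28064.3 − 55) / (28064.3 + 18700 − 2 × 55) = 18700 × 28009.3 / 46654.3 ≈ 11227 mm ≈ 11.2 m.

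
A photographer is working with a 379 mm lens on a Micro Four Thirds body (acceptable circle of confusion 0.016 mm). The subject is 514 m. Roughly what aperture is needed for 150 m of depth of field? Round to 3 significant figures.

f/2.50

Write h = H − f = f²/(N·c). The thin-lens limits are Dn = s·h/(h + (s−f)) and Df = s·h/(h − (s−f)), so DoF = Df − Dn = 2·s·(s−f)·h / (h² − (s−f)²).
That is a quadratic in h: DoF·h² − 2·s·(s−f)·h − DoF·(s−f)² = 0 ⇒ h = (s−f)·(s + √(s² + DoF²)) / DoF = 513621 × (514000 + √(514000² + 150000²)) / 150000 = 513621 × (514000 + 535440) / 150000 ≈ 3593430 mm.
Then N = f²/(c·h) = 379² / (0.016 × 3593430) = 143641 / 57495 ≈ 2.50.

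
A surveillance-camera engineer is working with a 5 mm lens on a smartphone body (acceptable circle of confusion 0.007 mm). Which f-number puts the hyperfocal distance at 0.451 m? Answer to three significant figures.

f/8.01

Rearrange H = f²/(N·c) + f for N: N = f² / ((H − f)·c).
N = 5² / ((451 − 5) × 0.007) = 25 / 3.122 ≈ 8.01.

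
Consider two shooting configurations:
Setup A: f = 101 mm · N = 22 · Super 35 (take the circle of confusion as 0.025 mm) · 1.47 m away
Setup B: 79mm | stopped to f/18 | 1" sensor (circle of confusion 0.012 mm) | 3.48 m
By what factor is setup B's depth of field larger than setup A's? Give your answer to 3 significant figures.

Setup A: H = 101²/(22×0.025) + 101 ≈ 18648.3 mm; DoF = Df − Dn = 1587.15 − 1368.96 ≈ 218.19 mm.
Setup B: H = 79²/(18×0.012) + 79 ≈ 28972.5 mm; DoF = Df − Dn = 3944.27 − 3113.51 ≈ 830.76 mm.
Ratio = 830.76 / 218.19 ≈ 3.81.

3.81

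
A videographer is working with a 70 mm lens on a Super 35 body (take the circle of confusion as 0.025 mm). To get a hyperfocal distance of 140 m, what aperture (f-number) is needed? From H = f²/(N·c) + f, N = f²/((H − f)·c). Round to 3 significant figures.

f/1.40

Rearrange H = f²/(N·c) + f for N: N = f² / ((H − f)·c).
N = 70² / ((140000 − 70) × 0.025) = 4900 / 3498 ≈ 1.40.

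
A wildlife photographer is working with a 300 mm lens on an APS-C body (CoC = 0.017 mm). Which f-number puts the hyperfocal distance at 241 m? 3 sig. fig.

f/22

Rearrange H = f²/(N·c) + f for N: N = f² / ((H − f)·c).
N = 300² / ((241000 − 300) × 0.017) = 90000 / 4092 ≈ 22.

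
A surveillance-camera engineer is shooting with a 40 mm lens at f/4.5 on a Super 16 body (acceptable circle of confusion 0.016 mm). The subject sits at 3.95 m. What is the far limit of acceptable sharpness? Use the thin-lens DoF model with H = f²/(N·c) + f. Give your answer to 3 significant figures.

Hyperfocal distance H = f²/(N·c) + f = 40²/(4.5 × 0.016) + 40 = 1600/0.072 + 40 ≈ 22262.2 mm ≈ 22.26 m.
Far limit Df = s·(H − f)/(H − s) = 3950 × (22262.2 − 40) / (22262.2 − 3950) = 3950 × 22222.2 / 18312.2 ≈ 4793.4 mm ≈ 4.79 m.

4.79 m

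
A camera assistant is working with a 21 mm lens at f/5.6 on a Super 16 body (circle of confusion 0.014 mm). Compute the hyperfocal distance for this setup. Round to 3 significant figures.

5.65 m

Hyperfocal distance H = f²/(N·c) + f = 21²/(5.6 × 0.014) + 21 = 441/0.0784 + 21 ≈ 5646.0 mm ≈ 5.65 m.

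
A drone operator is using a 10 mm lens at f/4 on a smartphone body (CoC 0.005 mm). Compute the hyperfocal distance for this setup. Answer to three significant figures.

Hyperfocal distance H = f²/(N·c) + f = 10²/(4 × 0.005) + 10 = 100/0.02 + 10 ≈ 5010.0 mm ≈ 5.01 m.

5.01 m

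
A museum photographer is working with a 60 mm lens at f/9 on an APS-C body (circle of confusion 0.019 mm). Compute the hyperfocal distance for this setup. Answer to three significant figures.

Hyperfocal distance H = f²/(N·c) + f = 60²/(9 × 0.019) + 60 = 3600/0.171 + 60 ≈ 21112.6 mm ≈ 21.1 m.

21.1 m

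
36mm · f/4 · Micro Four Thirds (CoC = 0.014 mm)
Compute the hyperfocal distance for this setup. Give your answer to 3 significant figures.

23.2 m

Hyperfocal distance H = f²/(N·c) + f = 36²/(4 × 0.014) + 36 = 1296/0.056 + 36 ≈ 23178.9 mm ≈ 23.2 m.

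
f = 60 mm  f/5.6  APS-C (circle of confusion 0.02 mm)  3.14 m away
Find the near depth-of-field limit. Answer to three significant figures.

2.87 m

Hyperfocal distance H = f²/(N·c) + f = 60²/(5.6 × 0.02) + 60 = 3600/0.112 + 60 ≈ 32202.9 mm ≈ 32.20 m.
Near limit Dn = s·(H − f)/(H + s − 2f) = 3140 × (32202.9 − 60) / (32202.9 + 3140 − 2 × 60) = 3140 × 32142.9 / 35222.9 ≈ 2865.4 mm ≈ 2.87 m.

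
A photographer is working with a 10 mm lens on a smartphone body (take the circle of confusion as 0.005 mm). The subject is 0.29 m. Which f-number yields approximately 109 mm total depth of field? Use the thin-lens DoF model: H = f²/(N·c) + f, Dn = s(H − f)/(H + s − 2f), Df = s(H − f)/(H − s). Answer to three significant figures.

Write h = H − f = f²/(N·c). The thin-lens limits are Dn = s·h/(h + (s−f)) and Df = s·h/(h − (s−f)), so DoF = Df − Dn = 2·s·(s−f)·h / (h² − (s−f)²).
That is a quadratic in h: DoF·h² − 2·s·(s−f)·h − DoF·(s−f)² = 0 ⇒ h = (s−f)·(s + √(s² + DoF²)) / DoF = 280 × (290 + √(290² + 109²)) / 109 = 280 × (290 + 309.808) / 109 ≈ 1540.8 mm.
Then N = f²/(c·h) = 10² / (0.005 × 1540.8) = 100 / 7.7040 ≈ 13.

f/13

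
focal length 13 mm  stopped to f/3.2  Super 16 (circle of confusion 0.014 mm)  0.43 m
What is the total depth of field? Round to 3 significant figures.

Hyperfocal distance H = f²/(N·c) + f = 13²/(3.2 × 0.014) + 13 = 169/0.0448 + 13 ≈ 3785.3 mm ≈ 3.785 m.
Near limit Dn = s·(H − f)/(H + s − 2f) = 430 × (3785.3 − 13) / (3785.3 + 430 − 2 × 13) = 430 × 3772.3 / 4189.3 ≈ 387.198 mm.
Far limit Df = s·(H − f)/(H − s) = 430 × (3785.3 − 13) / (3785.3 − 430) = 430 × 3772.3 / 3355.3 ≈ 483.440 mm.
Depth of field = Df − Dn = 483.440 − 387.198 ≈ 96.242 mm.

96.2 mm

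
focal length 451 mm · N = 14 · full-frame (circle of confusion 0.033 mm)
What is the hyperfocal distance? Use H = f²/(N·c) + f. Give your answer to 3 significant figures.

441 m

Hyperfocal distance H = f²/(N·c) + f = 451²/(14 × 0.033) + 451 = 203401/0.462 + 451 ≈ 440712.9 mm ≈ 441 m.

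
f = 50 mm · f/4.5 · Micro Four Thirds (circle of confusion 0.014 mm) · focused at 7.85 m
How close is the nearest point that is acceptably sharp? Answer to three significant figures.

6.56 m

Hyperfocal distance H = f²/(N·c) + f = 50²/(4.5 × 0.014) + 50 = 2500/0.063 + 50 ≈ 39732.5 mm ≈ 39.73 m.
Near limit Dn = s·(H − f)/(H + s − 2f) = 7850 × (39732.5 − 50) / (39732.5 + 7850 − 2 × 50) = 7850 × 39682.5 / 47482.5 ≈ 6560.5 mm ≈ 6.56 m.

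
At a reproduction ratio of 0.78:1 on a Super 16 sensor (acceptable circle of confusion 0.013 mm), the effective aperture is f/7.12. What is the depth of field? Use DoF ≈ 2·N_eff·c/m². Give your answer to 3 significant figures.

0.304 mm

At magnification m, DoF ≈ 2·N_eff·c/m² = 2 × 7.12 × 0.013 / 0.78² = 0.1851 / 0.6084 ≈ 0.304 mm.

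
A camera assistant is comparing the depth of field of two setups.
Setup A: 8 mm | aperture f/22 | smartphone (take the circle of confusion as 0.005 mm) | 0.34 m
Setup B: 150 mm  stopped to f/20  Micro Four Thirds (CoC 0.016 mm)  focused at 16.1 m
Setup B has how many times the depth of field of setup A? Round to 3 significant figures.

13.4

Setup A: H = 8²/(22×0.005) + 8 ≈ 589.8 mm; DoF = Df − Dn = 791.85 − 216.47 ≈ 575.38 mm.
Setup B: H = 150²/(20×0.016) + 150 ≈ 70462.5 mm; DoF = Df − Dn = 20823.8 − 13123.1 ≈ 7700.7 mm.
Ratio = 7700.7 / 575.38 ≈ 13.4.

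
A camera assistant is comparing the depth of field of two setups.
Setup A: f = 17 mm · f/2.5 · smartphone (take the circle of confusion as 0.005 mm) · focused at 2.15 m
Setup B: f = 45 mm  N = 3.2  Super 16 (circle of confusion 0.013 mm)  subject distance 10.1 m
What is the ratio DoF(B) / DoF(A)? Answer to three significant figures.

Setup A: H = 17²/(2.5×0.005) + 17 ≈ 23137.0 mm; DoF = Df − Dn = 2368.51 − 1968.40 ≈ 400.11 mm.
Setup B: H = 45²/(3.2×0.013) + 45 ≈ 48722.9 mm; DoF = Df − Dn = 12729.4 − 8370.9 ≈ 4358.5 mm.
Ratio = 4358.5 / 400.11 ≈ 10.9.

10.9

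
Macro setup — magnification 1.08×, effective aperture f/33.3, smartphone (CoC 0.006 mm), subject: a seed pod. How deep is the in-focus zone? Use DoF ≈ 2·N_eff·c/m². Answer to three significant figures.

0.343 mm

At magnification m, DoF ≈ 2·N_eff·c/m² = 2 × 33.3 × 0.006 / 1.08² = 0.3996 / 1.166 ≈ 0.343 mm.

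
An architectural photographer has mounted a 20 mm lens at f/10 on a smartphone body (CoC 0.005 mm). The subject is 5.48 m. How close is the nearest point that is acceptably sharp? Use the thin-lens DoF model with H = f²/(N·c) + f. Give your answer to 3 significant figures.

3.26 m

Hyperfocal distance H = f²/(N·c) + f = 20²/(10 × 0.005) + 20 = 400/0.05 + 20 ≈ 8020.0 mm ≈ 8.020 m.
Near limit Dn = s·(H − f)/(H + s − 2f) = 5480 × (8020.0 − 20) / (8020.0 + 5480 − 2 × 20) = 5480 × 8000.0 / 13460.0 ≈ 3257.1 mm ≈ 3.26 m.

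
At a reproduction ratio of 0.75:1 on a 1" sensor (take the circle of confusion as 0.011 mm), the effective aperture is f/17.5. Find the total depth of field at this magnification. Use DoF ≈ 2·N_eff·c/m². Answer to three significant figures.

0.684 mm

At magnification m, DoF ≈ 2·N_eff·c/m² = 2 × 17.5 × 0.011 / 0.75² = 0.385 / 0.5625 ≈ 0.684 mm.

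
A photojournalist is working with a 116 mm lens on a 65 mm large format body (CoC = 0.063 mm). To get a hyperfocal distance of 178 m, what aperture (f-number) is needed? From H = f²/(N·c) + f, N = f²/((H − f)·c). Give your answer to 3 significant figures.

Rearrange H = f²/(N·c) + f for N: N = f² / ((H − f)·c).
N = 116² / ((178000 − 116) × 0.063) = 13456 / 11207 ≈ 1.20.

f/1.20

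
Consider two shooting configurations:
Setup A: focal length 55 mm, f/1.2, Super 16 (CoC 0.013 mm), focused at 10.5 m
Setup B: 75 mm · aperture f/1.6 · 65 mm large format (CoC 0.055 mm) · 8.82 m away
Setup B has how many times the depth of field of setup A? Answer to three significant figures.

2.17

Setup A: H = 55²/(1.2×0.013) + 55 ≈ 193965.3 mm; DoF = Df − Dn = 11097.8 − 9963.3 ≈ 1134.5 mm.
Setup B: H = 75²/(1.6×0.055) + 75 ≈ 63995.5 mm; DoF = Df − Dn = 10217.9 − 7758.5 ≈ 2459.4 mm.
Ratio = 2459.4 / 1134.5 ≈ 2.17.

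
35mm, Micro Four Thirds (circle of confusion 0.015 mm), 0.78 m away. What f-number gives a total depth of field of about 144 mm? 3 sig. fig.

f/10

Write h = H − f = f²/(N·c). The thin-lens limits are Dn = s·h/(h + (s−f)) and Df = s·h/(h − (s−f)), so DoF = Df − Dn = 2·s·(s−f)·h / (h² − (s−f)²).
That is a quadratic in h: DoF·h² − 2·s·(s−f)·h − DoF·(s−f)² = 0 ⇒ h = (s−f)·(s + √(s² + DoF²)) / DoF = 745 × (780 + √(780² + 144²)) / 144 = 745 × (780 + 793.181) / 144 ≈ 8139.0 mm.
Then N = f²/(c·h) = 35² / (0.015 × 8139.0) = 1225 / 122.09 ≈ 10.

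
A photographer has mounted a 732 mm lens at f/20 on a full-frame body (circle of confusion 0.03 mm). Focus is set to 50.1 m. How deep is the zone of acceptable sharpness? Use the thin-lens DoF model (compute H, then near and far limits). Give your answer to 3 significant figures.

Hyperfocal distance H = f²/(N·c) + f = 732²/(20 × 0.03) + 732 = 535824/0.6 + 732 ≈ 893772.0 mm ≈ 893.8 m.
Near limit Dn = s·(H − f)/(H + s − 2f) = 50100 × (893772.0 − 732) / (893772.0 + 50100 − 2 × 732) = 50100 × 893040.0 / 942408.0 ≈ 47475.5 mm.
Far limit Df = s·(H − f)/(H − s) = 50100 × (893772.0 − 732) / (893772.0 − 50100) = 50100 × 893040.0 / 843672.0 ≈ 53031.6 mm.
Depth of field = Df − Dn = 53031.6 − 47475.5 ≈ 5556.1 mm ≈ 5.56 m.

5.56 m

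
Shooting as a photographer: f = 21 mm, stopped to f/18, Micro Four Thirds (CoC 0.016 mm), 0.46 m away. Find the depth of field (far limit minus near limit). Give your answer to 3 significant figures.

287 mm

Hyperfocal distance H = f²/(N·c) + f = 21²/(18 × 0.016) + 21 = 441/0.288 + 21 ≈ 1552.2 mm ≈ 1.552 m.
Near limit Dn = s·(H − f)/(H + s − 2f) = 460 × (1552.2 − 21) / (1552.2 + 460 − 2 × 21) = 460 × 1531.2 / 1970.2 ≈ 357.51 mm.
Far limit Df = s·(H − f)/(H − s) = 460 × (1552.2 − 21) / (1552.2 − 460) = 460 × 1531.2 / 1092.2 ≈ 644.88 mm.
Depth of field = Df − Dn = 644.88 − 357.51 ≈ 287.37 mm.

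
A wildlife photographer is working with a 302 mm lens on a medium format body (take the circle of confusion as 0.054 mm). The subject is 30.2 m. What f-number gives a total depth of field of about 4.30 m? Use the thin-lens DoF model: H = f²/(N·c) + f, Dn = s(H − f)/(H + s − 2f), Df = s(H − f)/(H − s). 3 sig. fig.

f/4

Write h = H − f = f²/(N·c). The thin-lens limits are Dn = s·h/(h + (s−f)) and Df = s·h/(h − (s−f)), so DoF = Df − Dn = 2·s·(s−f)·h / (h² − (s−f)²).
That is a quadratic in h: DoF·h² − 2·s·(s−f)·h − DoF·(s−f)² = 0 ⇒ h = (s−f)·(s + √(s² + DoF²)) / DoF = 29898 × (30200 + √(30200² + 4300²)) / 4300 = 29898 × (30200 + 30504.6) / 4300 ≈ 422080 mm.
Then N = f²/(c·h) = 302² / (0.054 × 422080) = 91204 / 22792 ≈ 4.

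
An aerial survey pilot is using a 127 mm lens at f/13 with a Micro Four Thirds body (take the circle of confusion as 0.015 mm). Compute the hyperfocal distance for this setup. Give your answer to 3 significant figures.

82.8 m

Hyperfocal distance H = f²/(N·c) + f = 127²/(13 × 0.015) + 127 = 16129/0.195 + 127 ≈ 82839.8 mm ≈ 82.8 m.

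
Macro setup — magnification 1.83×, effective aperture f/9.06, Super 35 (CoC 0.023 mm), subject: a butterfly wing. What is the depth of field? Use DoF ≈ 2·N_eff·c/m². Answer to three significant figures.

At magnification m, DoF ≈ 2·N_eff·c/m² = 2 × 9.06 × 0.023 / 1.83² = 0.4168 / 3.349 ≈ 0.124 mm.

0.124 mm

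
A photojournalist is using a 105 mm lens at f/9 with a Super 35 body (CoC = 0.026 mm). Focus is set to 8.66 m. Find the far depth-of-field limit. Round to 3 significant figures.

Hyperfocal distance H = f²/(N·c) + f = 105²/(9 × 0.026) + 105 = 11025/0.234 + 105 ≈ 47220.4 mm ≈ 47.22 m.
Far limit Df = s·(H − f)/(H − s) = 8660 × (47220.4 − 105) / (47220.4 − 8660) = 8660 × 47115.4 / 38560.4 ≈ 10581 mm ≈ 10.6 m.

10.6 m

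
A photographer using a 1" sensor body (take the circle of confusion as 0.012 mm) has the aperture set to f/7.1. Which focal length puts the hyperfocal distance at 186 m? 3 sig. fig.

From H = f²/(N·c) + f, with f ≪ H: f ≈ √(H·N·c) = √(186000 × 7.1 × 0.012) = √15847 ≈ 125.9 mm.
The +f correction barely moves this — solving exactly, f² + N·c·f − N·c·H = 0 ⇒ f = (−N·c + √((N·c)² + 4·N·c·H))/2 = (−0.0852 + √63389)/2 ≈ 125.84 mm, so f ≈ 126 mm.

126 mm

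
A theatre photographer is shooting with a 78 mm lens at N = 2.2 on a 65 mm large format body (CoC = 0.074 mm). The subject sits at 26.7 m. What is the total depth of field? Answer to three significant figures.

Hyperfocal distance H = f²/(N·c) + f = 78²/(2.2 × 0.074) + 78 = 6084/0.1628 + 78 ≈ 37449.0 mm ≈ 37.45 m.
Near limit Dn = s·(H − f)/(H + s − 2f) = 26700 × (37449.0 − 78) / (37449.0 + 26700 − 2 × 78) = 26700 × 37371.0 / 63993.0 ≈ 15592 mm.
Far limit Df = s·(H − f)/(H − s) = 26700 × (37449.0 − 78) / (37449.0 − 26700) = 26700 × 37371.0 / 10749.0 ≈ 92828 mm.
Depth of field = Df − Dn = 92828 − 15592 ≈ 77236 mm ≈ 77.2 m.

77.2 m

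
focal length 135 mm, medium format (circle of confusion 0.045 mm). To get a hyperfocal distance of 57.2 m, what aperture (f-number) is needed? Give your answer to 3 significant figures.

Rearrange H = f²/(N·c) + f for N: N = f² / ((H − f)·c).
N = 135² / ((57200 − 135) × 0.045) = 18225 / 2568 ≈ 7.10.

f/7.10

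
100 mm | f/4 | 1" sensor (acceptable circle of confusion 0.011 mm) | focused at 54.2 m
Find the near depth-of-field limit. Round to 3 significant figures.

Hyperfocal distance H = f²/(N·c) + f = 100²/(4 × 0.011) + 100 = 10000/0.044 + 100 ≈ 227372.7 mm ≈ 227.4 m.
Near limit Dn = s·(H − f)/(H + s − 2f) = 54200 × (227372.7 − 100) / (227372.7 + 54200 − 2 × 100) = 54200 × 227272.7 / 281372.7 ≈ 43779 mm ≈ 43.8 m.

43.8 m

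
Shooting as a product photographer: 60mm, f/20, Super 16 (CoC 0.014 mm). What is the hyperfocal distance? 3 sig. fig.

Hyperfocal distance H = f²/(N·c) + f = 60²/(20 × 0.014) + 60 = 3600/0.28 + 60 ≈ 12917.1 mm ≈ 12.9 m.

12.9 m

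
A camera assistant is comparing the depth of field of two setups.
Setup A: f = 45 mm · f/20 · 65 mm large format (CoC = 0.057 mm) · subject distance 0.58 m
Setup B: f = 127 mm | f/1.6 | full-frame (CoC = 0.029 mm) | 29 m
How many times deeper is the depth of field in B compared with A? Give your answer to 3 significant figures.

12.6

Setup A: H = 45²/(20×0.057) + 45 ≈ 1821.3 mm; DoF = Df − Dn = 829.98 − 445.75 ≈ 384.23 mm.
Setup B: H = 127²/(1.6×0.029) + 127 ≈ 347734.8 mm; DoF = Df − Dn = 31627.0 − 26775.9 ≈ 4851.1 mm.
Ratio = 4851.1 / 384.23 ≈ 12.6.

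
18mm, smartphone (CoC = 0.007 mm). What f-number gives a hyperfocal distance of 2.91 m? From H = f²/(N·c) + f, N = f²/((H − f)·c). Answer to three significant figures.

Rearrange H = f²/(N·c) + f for N: N = f² / ((H − f)·c).
N = 18² / ((2910 − 18) × 0.007) = 324 / 20.24 ≈ 16.

f/16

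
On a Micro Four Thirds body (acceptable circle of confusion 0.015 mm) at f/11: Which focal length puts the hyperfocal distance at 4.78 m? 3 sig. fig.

28.0 mm

From H = f²/(N·c) + f, with f ≪ H: f ≈ √(H·N·c) = √(4780 × 11 × 0.015) = √788.70 ≈ 28.08 mm.
Exact: f² + N·c·f − N·c·H = 0 ⇒ f = (−N·c + √((N·c)² + 4·N·c·H))/2 = (−0.165 + √3154.8)/2 ≈ 28.001 mm ≈ 28.0 mm.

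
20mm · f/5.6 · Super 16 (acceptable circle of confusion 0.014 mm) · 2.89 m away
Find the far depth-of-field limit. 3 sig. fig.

Hyperfocal distance H = f²/(N·c) + f = 20²/(5.6 × 0.014) + 20 = 400/0.0784 + 20 ≈ 5122.0 mm ≈ 5.122 m.
Far limit Df = s·(H − f)/(H − s) = 2890 × (5122.0 − 20) / (5122.0 − 2890) = 2890 × 5102.0 / 2232.0 ≈ 6606.0 mm ≈ 6.61 m.

6.61 m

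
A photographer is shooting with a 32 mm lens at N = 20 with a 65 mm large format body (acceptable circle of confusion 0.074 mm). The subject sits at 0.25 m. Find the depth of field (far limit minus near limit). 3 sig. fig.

Hyperfocal distance H = f²/(N·c) + f = 32²/(20 × 0.074) + 32 = 1024/1.48 + 32 ≈ 723.9 mm ≈ 0.724 m.
Near limit Dn = s·(H − f)/(H + s − 2f) = 250 × (723.9 − 32) / (723.9 + 250 − 2 × 32) = 250 × 691.9 / 909.9 ≈ 190.10 mm.
Far limit Df = s·(H − f)/(H − s) = 250 × (723.9 − 32) / (723.9 − 250) = 250 × 691.9 / 473.9 ≈ 365.01 mm.
Depth of field = Df − Dn = 365.01 − 190.10 ≈ 174.91 mm.

175 mm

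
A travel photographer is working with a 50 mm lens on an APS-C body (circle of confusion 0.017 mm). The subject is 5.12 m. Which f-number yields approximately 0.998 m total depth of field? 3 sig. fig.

f/2.80

Write h = H − f = f²/(N·c). The thin-lens limits are Dn = s·h/(h + (s−f)) and Df = s·h/(h − (s−f)), so DoF = Df − Dn = 2·s·(s−f)·h / (h² − (s−f)²).
That is a quadratic in h: DoF·h² − 2·s·(s−f)·h − DoF·(s−f)² = 0 ⇒ h = (s−f)·(s + √(s² + DoF²)) / DoF = 5070 × (5120 + √(5120² + 998²)) / 998 = 5070 × (5120 + 5216.36) / 998 ≈ 52510 mm.
Then N = f²/(c·h) = 50² / (0.017 × 52510) = 2500 / 892.68 ≈ 2.80.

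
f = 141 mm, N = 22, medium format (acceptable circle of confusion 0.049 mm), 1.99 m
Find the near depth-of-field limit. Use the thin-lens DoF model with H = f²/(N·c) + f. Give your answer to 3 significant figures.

1.81 m

Hyperfocal distance H = f²/(N·c) + f = 141²/(22 × 0.049) + 141 = 19881/1.078 + 141 ≈ 18583.5 mm ≈ 18.58 m.
Near limit Dn = s·(H − f)/(H + s − 2f) = 1990 × (18583.5 − 141) / (18583.5 + 1990 − 2 × 141) = 1990 × 18442.5 / 20291.5 ≈ 1808.7 mm ≈ 1.81 m.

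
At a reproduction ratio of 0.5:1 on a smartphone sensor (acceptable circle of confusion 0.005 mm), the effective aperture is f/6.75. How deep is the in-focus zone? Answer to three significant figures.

0.270 mm

At magnification m, DoF ≈ 2·N_eff·c/m² = 2 × 6.75 × 0.005 / 0.5² = 0.0675 / 0.25 ≈ 0.27 mm.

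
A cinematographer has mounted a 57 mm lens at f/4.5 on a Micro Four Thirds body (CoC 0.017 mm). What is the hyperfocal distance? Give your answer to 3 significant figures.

42.5 m

Hyperfocal distance H = f²/(N·c) + f = 57²/(4.5 × 0.017) + 57 = 3249/0.0765 + 57 ≈ 42527.6 mm ≈ 42.5 m.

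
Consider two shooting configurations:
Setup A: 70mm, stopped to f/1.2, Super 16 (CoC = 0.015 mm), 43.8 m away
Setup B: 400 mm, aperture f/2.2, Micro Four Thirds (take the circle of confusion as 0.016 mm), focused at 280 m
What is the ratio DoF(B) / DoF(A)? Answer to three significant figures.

2.39

Setup A: H = 70²/(1.2×0.015) + 70 ≈ 272292.2 mm; DoF = Df − Dn = 52183 − 37738 ≈ 14445 mm.
Setup B: H = 400²/(2.2×0.016) + 400 ≈ 4545854.5 mm; DoF = Df − Dn = 298352 − 263775 ≈ 34577 mm.
Ratio = 34577 / 14445 ≈ 2.39.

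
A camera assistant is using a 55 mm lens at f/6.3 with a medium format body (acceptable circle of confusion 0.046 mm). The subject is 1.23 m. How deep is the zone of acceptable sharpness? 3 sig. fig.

280 mm

Hyperfocal distance H = f²/(N·c) + f = 55²/(6.3 × 0.046) + 55 = 3025/0.2898 + 55 ≈ 10493.2 mm ≈ 10.49 m.
Near limit Dn = s·(H − f)/(H + s − 2f) = 1230 × (10493.2 − 55) / (10493.2 + 1230 − 2 × 55) = 1230 × 10438.2 / 11613.2 ≈ 1105.55 mm.
Far limit Df = s·(H − f)/(H − s) = 1230 × (10493.2 − 55) / (10493.2 − 1230) = 1230 × 10438.2 / 9263.2 ≈ 1386.02 mm.
Depth of field = Df − Dn = 1386.02 − 1105.55 ≈ 280.47 mm.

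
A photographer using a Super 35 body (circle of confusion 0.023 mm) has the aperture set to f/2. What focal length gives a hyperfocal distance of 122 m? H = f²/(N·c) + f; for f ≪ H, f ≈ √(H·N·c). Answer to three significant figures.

74.9 mm

From H = f²/(N·c) + f, with f ≪ H: f ≈ √(H·N·c) = √(122000 × 2 × 0.023) = √5612.0 ≈ 74.91 mm.
The +f correction barely moves this — solving exactly, f² + N·c·f − N·c·H = 0 ⇒ f = (−N·c + √((N·c)² + 4·N·c·H))/2 = (−0.046 + √22448)/2 ≈ 74.890 mm, so f ≈ 74.9 mm.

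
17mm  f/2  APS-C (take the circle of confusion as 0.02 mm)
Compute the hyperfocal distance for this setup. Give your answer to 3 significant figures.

Hyperfocal distance H = f²/(N·c) + f = 17²/(2 × 0.02) + 17 = 289/0.04 + 17 ≈ 7242.0 mm ≈ 7.24 m.

7.24 m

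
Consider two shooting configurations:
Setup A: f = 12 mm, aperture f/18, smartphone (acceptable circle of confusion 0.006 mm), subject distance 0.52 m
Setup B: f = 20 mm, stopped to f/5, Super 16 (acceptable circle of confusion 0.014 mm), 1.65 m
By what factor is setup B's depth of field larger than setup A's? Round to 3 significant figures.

2.21

Setup A: H = 12²/(18×0.006) + 12 ≈ 1345.3 mm; DoF = Df − Dn = 840.06 − 376.54 ≈ 463.52 mm.
Setup B: H = 20²/(5×0.014) + 20 ≈ 5734.3 mm; DoF = Df − Dn = 2308.5 − 1283.8 ≈ 1024.7 mm.
Ratio = 1024.7 / 463.52 ≈ 2.21.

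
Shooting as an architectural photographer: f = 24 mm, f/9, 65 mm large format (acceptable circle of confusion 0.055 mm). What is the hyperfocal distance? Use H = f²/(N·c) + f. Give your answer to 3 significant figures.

Hyperfocal distance H = f²/(N·c) + f = 24²/(9 × 0.055) + 24 = 576/0.495 + 24 ≈ 1187.6 mm ≈ 1.19 m.

1.19 m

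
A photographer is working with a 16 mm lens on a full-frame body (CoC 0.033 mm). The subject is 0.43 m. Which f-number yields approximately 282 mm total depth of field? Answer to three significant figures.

Write h = H − f = f²/(N·c). The thin-lens limits are Dn = s·h/(h + (s−f)) and Df = s·h/(h − (s−f)), so DoF = Df − Dn = 2·s·(s−f)·h / (h² − (s−f)²).
That is a quadratic in h: DoF·h² − 2·s·(s−f)·h − DoF·(s−f)² = 0 ⇒ h = (s−f)·(s + √(s² + DoF²)) / DoF = 414 × (430 + √(430² + 282²)) / 282 = 414 × (430 + 514.222) / 282 ≈ 1386.2 mm.
Then N = f²/(c·h) = 16² / (0.033 × 1386.2) = 256 / 45.745 ≈ 5.60.

f/5.60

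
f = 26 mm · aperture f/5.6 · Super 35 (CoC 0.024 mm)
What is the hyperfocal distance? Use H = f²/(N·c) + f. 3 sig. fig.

Hyperfocal distance H = f²/(N·c) + f = 26²/(5.6 × 0.024) + 26 = 676/0.1344 + 26 ≈ 5055.8 mm ≈ 5.06 m.

5.06 m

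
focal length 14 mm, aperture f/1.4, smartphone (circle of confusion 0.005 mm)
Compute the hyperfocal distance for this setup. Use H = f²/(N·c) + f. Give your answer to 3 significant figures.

28.0 m

Hyperfocal distance H = f²/(N·c) + f = 14²/(1.4 × 0.005) + 14 = 196/0.007 + 14 ≈ 28014.0 mm ≈ 28.0 m.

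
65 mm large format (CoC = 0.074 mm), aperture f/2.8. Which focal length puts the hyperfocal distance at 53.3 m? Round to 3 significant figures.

From H = f²/(N·c) + f, with f ≪ H: f ≈ √(H·N·c) = √(53300 × 2.8 × 0.074) = √11044 ≈ 105.1 mm.
The +f correction barely moves this — solving exactly, f² + N·c·f − N·c·H = 0 ⇒ f = (−N·c + √((N·c)² + 4·N·c·H))/2 = (−0.2072 + √44175)/2 ≈ 104.99 mm, so f ≈ 105 mm.

105 mm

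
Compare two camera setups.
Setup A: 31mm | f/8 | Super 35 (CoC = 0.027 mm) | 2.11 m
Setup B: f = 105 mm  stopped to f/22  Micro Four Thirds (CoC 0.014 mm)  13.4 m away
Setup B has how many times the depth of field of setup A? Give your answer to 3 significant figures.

Setup A: H = 31²/(8×0.027) + 31 ≈ 4480.1 mm; DoF = Df − Dn = 3960.9 − 1438.0 ≈ 2522.9 mm.
Setup B: H = 105²/(22×0.014) + 105 ≈ 35900.5 mm; DoF = Df − Dn = 21318 − 9771 ≈ 11547 mm.
Ratio = 11547 / 2522.9 ≈ 4.58.

4.58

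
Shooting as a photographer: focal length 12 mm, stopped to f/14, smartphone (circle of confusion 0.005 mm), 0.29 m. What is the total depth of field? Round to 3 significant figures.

79.8 mm

Hyperfocal distance H = f²/(N·c) + f = 12²/(14 × 0.005) + 12 = 144/0.07 + 12 ≈ 2069.1 mm ≈ 2.069 m.
Near limit Dn = s·(H − f)/(H + s − 2f) = 290 × (2069.1 − 12) / (2069.1 + 290 − 2 × 12) = 290 × 2057.1 / 2335.1 ≈ 255.475 mm.
Far limit Df = s·(H − f)/(H − s) = 290 × (2069.1 − 12) / (2069.1 − 290) = 290 × 2057.1 / 1779.1 ≈ 335.314 mm.
Depth of field = Df − Dn = 335.314 − 255.475 ≈ 79.839 mm.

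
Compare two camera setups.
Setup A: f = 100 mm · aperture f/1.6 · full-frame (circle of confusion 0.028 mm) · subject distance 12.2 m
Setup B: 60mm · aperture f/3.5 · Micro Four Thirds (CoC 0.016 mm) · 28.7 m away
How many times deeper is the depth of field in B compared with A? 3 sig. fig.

24.1

Setup A: H = 100²/(1.6×0.028) + 100 ≈ 223314.3 mm; DoF = Df − Dn = 12899.2 − 11572.7 ≈ 1326.5 mm.
Setup B: H = 60²/(3.5×0.016) + 60 ≈ 64345.7 mm; DoF = Df − Dn = 51759 − 19855 ≈ 31904 mm.
Ratio = 31904 / 1326.5 ≈ 24.1.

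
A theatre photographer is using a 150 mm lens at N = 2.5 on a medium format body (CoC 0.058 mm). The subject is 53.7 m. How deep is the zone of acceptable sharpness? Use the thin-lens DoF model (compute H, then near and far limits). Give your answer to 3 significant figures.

Hyperfocal distance H = f²/(N·c) + f = 150²/(2.5 × 0.058) + 150 = 22500/0.145 + 150 ≈ 155322.4 mm ≈ 155.3 m.
Near limit Dn = s·(H − f)/(H + s − 2f) = 53700 × (155322.4 − 150) / (155322.4 + 53700 − 2 × 150) = 53700 × 155172.4 / 208722.4 ≈ 39923 mm.
Far limit Df = s·(H − f)/(H − s) = 53700 × (155322.4 − 150) / (155322.4 − 53700) = 53700 × 155172.4 / 101622.4 ≈ 81997 mm.
Depth of field = Df − Dn = 81997 − 39923 ≈ 42074 mm ≈ 42.1 m.

42.1 m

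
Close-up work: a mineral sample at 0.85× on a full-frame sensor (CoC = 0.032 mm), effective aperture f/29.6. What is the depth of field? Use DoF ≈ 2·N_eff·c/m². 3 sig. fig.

At magnification m, DoF ≈ 2·N_eff·c/m² = 2 × 29.6 × 0.032 / 0.85² = 1.894 / 0.7225 ≈ 2.62 mm.

2.62 mm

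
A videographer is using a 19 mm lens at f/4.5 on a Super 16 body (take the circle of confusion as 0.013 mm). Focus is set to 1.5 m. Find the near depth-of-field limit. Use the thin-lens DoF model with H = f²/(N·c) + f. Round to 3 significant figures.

Hyperfocal distance H = f²/(N·c) + f = 19²/(4.5 × 0.013) + 19 = 361/0.0585 + 19 ≈ 6189.9 mm ≈ 6.190 m.
Near limit Dn = s·(H − f)/(H + s − 2f) = 1500 × (6189.9 − 19) / (6189.9 + 1500 − 2 × 19) = 1500 × 6170.9 / 7651.9 ≈ 1209.7 mm ≈ 1.21 m.

1.21 m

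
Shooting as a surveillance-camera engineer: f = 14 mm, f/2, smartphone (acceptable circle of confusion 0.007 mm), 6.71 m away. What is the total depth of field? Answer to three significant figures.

Hyperfocal distance H = f²/(N·c) + f = 14²/(2 × 0.007) + 14 = 196/0.014 + 14 ≈ 14014.0 mm ≈ 14.01 m.
Near limit Dn = s·(H − f)/(H + s − 2f) = 6710 × (14014.0 − 14) / (14014.0 + 6710 − 2 × 14) = 6710 × 14000.0 / 20696.0 ≈ 4539.0 mm.
Far limit Df = s·(H − f)/(H − s) = 6710 × (14014.0 − 14) / (14014.0 − 6710) = 6710 × 14000.0 / 7304.0 ≈ 12861.4 mm.
Depth of field = Df − Dn = 12861.4 − 4539.0 ≈ 8322.4 mm ≈ 8.32 m.

8.32 m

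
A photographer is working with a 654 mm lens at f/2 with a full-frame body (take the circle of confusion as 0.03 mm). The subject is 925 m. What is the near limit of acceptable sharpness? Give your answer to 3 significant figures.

819 m

Hyperfocal distance H = f²/(N·c) + f = 654²/(2 × 0.03) + 654 = 427716/0.06 + 654 ≈ 7129254.0 mm ≈ 7129 m.
Near limit Dn = s·(H − f)/(H + s − 2f) = 925000 × (7129254.0 − 654) / (7129254.0 + 925000 − 2 × 654) = 925000 × 7128600.0 / 8052946.0 ≈ 818825 mm ≈ 819 m.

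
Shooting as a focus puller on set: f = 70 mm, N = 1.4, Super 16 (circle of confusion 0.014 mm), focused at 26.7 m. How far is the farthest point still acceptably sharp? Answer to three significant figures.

Hyperfocal distance H = f²/(N·c) + f = 70²/(1.4 × 0.014) + 70 = 4900/0.0196 + 70 ≈ 250070.0 mm ≈ 250.1 m.
Far limit Df = s·(H − f)/(H − s) = 26700 × (250070.0 − 70) / (250070.0 − 26700) = 26700 × 250000.0 / 223370.0 ≈ 29883 mm ≈ 29.9 m.

29.9 m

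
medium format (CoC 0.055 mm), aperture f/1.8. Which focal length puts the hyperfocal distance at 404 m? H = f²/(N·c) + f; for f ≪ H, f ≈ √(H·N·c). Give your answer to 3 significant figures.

From H = f²/(N·c) + f, with f ≪ H: f ≈ √(H·N·c) = √(404000 × 1.8 × 0.055) = √39996 ≈ 200.0 mm.
The +f correction barely moves this — solving exactly, f² + N·c·f − N·c·H = 0 ⇒ f = (−N·c + √((N·c)² + 4·N·c·H))/2 = (−0.099 + √159984)/2 ≈ 199.94 mm, so f ≈ 200 mm.

200 mm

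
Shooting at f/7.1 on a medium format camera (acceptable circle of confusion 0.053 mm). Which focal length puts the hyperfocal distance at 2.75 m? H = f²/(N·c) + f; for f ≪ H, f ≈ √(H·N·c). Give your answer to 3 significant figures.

From H = f²/(N·c) + f, with f ≪ H: f ≈ √(H·N·c) = √(2750 × 7.1 × 0.053) = √1034.8 ≈ 32.17 mm.
Exact: f² + N·c·f − N·c·H = 0 ⇒ f = (−N·c + √((N·c)² + 4·N·c·H))/2 = (−0.3763 + √4139.4)/2 ≈ 31.981 mm ≈ 32.0 mm.

32.0 mm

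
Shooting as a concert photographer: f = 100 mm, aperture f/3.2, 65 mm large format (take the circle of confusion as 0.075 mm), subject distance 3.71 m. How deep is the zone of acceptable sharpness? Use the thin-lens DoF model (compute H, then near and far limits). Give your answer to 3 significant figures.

0.648 m

Hyperfocal distance H = f²/(N·c) + f = 100²/(3.2 × 0.075) + 100 = 10000/0.24 + 100 ≈ 41766.7 mm ≈ 41.77 m.
Near limit Dn = s·(H − f)/(H + s − 2f) = 3710 × (41766.7 − 100) / (41766.7 + 3710 − 2 × 100) = 3710 × 41666.7 / 45276.7 ≈ 3414.19 mm.
Far limit Df = s·(H − f)/(H − s) = 3710 × (41766.7 − 100) / (41766.7 − 3710) = 3710 × 41666.7 / 38056.7 ≈ 4061.93 mm.
Depth of field = Df − Dn = 4061.93 − 3414.19 ≈ 647.74 mm ≈ 0.648 m.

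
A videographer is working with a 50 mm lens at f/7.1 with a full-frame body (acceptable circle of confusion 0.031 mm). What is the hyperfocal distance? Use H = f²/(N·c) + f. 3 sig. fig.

11.4 m

Hyperfocal distance H = f²/(N·c) + f = 50²/(7.1 × 0.031) + 50 = 2500/0.2201 + 50 ≈ 11408.5 mm ≈ 11.4 m.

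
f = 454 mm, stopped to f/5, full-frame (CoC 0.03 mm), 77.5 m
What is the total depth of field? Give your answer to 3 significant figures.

Hyperfocal distance H = f²/(N·c) + f = 454²/(5 × 0.03) + 454 = 206116/0.15 + 454 ≈ 1374560.7 mm ≈ 1375 m.
Near limit Dn = s·(H − f)/(H + s − 2f) = 77500 × (1374560.7 − 454) / (1374560.7 + 77500 − 2 × 454) = 77500 × 1374106.7 / 1451152.7 ≈ 73385.3 mm.
Far limit Df = s·(H − f)/(H − s) = 77500 × (1374560.7 − 454) / (1374560.7 − 77500) = 77500 × 1374106.7 / 1297060.7 ≈ 82103.5 mm.
Depth of field = Df − Dn = 82103.5 − 73385.3 ≈ 8718.2 mm ≈ 8.72 m.

8.72 m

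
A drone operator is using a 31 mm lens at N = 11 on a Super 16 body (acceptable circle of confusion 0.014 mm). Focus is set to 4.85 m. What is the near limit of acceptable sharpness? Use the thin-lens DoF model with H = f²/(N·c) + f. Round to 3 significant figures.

Hyperfocal distance H = f²/(N·c) + f = 31²/(11 × 0.014) + 31 = 961/0.154 + 31 ≈ 6271.3 mm ≈ 6.271 m.
Near limit Dn = s·(H − f)/(H + s − 2f) = 4850 × (6271.3 − 31) / (6271.3 + 4850 − 2 × 31) = 4850 × 6240.3 / 11059.3 ≈ 2736.6 mm ≈ 2.74 m.

2.74 m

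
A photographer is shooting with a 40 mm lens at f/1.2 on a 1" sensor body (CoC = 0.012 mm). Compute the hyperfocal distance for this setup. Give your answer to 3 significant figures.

Hyperfocal distance H = f²/(N·c) + f = 40²/(1.2 × 0.012) + 40 = 1600/0.0144 + 40 ≈ 111151.1 mm ≈ 111 m.

111 m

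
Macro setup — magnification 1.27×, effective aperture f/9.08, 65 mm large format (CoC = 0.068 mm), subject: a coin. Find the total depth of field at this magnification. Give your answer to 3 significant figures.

0.766 mm

At magnification m, DoF ≈ 2·N_eff·c/m² = 2 × 9.08 × 0.068 / 1.27² = 1.235 / 1.613 ≈ 0.766 mm.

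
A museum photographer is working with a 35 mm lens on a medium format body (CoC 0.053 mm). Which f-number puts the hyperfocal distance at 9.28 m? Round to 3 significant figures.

Rearrange H = f²/(N·c) + f for N: N = f² / ((H − f)·c).
N = 35² / ((9280 − 35) × 0.053) = 1225 / 490.0 ≈ 2.50.

f/2.50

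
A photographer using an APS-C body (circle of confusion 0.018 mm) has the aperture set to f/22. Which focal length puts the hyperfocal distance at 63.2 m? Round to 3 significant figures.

From H = f²/(N·c) + f, with f ≪ H: f ≈ √(H·N·c) = √(63200 × 22 × 0.018) = √25027 ≈ 158.2 mm.
The +f correction barely moves this — solving exactly, f² + N·c·f − N·c·H = 0 ⇒ f = (−N·c + √((N·c)² + 4·N·c·H))/2 = (−0.396 + √100109)/2 ≈ 158.00 mm, so f ≈ 158 mm.

158 mm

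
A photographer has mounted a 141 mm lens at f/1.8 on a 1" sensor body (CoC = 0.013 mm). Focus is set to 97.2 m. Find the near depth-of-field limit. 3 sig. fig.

87.2 m

Hyperfocal distance H = f²/(N·c) + f = 141²/(1.8 × 0.013) + 141 = 19881/0.0234 + 141 ≈ 849756.4 mm ≈ 849.8 m.
Near limit Dn = s·(H − f)/(H + s − 2f) = 97200 × (849756.4 − 141) / (849756.4 + 97200 − 2 × 141) = 97200 × 849615.4 / 946674.4 ≈ 87234 mm ≈ 87.2 m.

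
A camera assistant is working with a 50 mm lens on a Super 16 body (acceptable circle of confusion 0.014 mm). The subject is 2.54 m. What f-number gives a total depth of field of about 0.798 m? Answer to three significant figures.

f/11

Write h = H − f = f²/(N·c). The thin-lens limits are Dn = s·h/(h + (s−f)) and Df = s·h/(h − (s−f)), so DoF = Df − Dn = 2·s·(s−f)·h / (h² − (s−f)²).
That is a quadratic in h: DoF·h² − 2·s·(s−f)·h − DoF·(s−f)² = 0 ⇒ h = (s−f)·(s + √(s² + DoF²)) / DoF = 2490 × (2540 + √(2540² + 798²)) / 798 = 2490 × (2540 + 2662.41) / 798 ≈ 16233 mm.
Then N = f²/(c·h) = 50² / (0.014 × 16233) = 2500 / 227.26 ≈ 11.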